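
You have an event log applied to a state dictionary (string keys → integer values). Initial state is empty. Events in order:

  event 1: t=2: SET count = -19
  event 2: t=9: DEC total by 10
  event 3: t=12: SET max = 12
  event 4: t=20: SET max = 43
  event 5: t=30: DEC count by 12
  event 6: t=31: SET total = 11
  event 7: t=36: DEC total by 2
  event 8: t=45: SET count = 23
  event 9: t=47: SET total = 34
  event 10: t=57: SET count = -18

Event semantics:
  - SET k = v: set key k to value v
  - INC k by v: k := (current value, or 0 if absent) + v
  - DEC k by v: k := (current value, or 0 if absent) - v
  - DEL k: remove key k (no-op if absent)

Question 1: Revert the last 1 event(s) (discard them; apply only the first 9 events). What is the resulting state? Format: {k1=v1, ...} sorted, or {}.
Keep first 9 events (discard last 1):
  after event 1 (t=2: SET count = -19): {count=-19}
  after event 2 (t=9: DEC total by 10): {count=-19, total=-10}
  after event 3 (t=12: SET max = 12): {count=-19, max=12, total=-10}
  after event 4 (t=20: SET max = 43): {count=-19, max=43, total=-10}
  after event 5 (t=30: DEC count by 12): {count=-31, max=43, total=-10}
  after event 6 (t=31: SET total = 11): {count=-31, max=43, total=11}
  after event 7 (t=36: DEC total by 2): {count=-31, max=43, total=9}
  after event 8 (t=45: SET count = 23): {count=23, max=43, total=9}
  after event 9 (t=47: SET total = 34): {count=23, max=43, total=34}

Answer: {count=23, max=43, total=34}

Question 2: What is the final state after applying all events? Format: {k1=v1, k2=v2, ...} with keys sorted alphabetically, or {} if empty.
Answer: {count=-18, max=43, total=34}

Derivation:
  after event 1 (t=2: SET count = -19): {count=-19}
  after event 2 (t=9: DEC total by 10): {count=-19, total=-10}
  after event 3 (t=12: SET max = 12): {count=-19, max=12, total=-10}
  after event 4 (t=20: SET max = 43): {count=-19, max=43, total=-10}
  after event 5 (t=30: DEC count by 12): {count=-31, max=43, total=-10}
  after event 6 (t=31: SET total = 11): {count=-31, max=43, total=11}
  after event 7 (t=36: DEC total by 2): {count=-31, max=43, total=9}
  after event 8 (t=45: SET count = 23): {count=23, max=43, total=9}
  after event 9 (t=47: SET total = 34): {count=23, max=43, total=34}
  after event 10 (t=57: SET count = -18): {count=-18, max=43, total=34}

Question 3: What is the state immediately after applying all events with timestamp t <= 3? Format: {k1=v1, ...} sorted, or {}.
Apply events with t <= 3 (1 events):
  after event 1 (t=2: SET count = -19): {count=-19}

Answer: {count=-19}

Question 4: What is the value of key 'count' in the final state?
Answer: -18

Derivation:
Track key 'count' through all 10 events:
  event 1 (t=2: SET count = -19): count (absent) -> -19
  event 2 (t=9: DEC total by 10): count unchanged
  event 3 (t=12: SET max = 12): count unchanged
  event 4 (t=20: SET max = 43): count unchanged
  event 5 (t=30: DEC count by 12): count -19 -> -31
  event 6 (t=31: SET total = 11): count unchanged
  event 7 (t=36: DEC total by 2): count unchanged
  event 8 (t=45: SET count = 23): count -31 -> 23
  event 9 (t=47: SET total = 34): count unchanged
  event 10 (t=57: SET count = -18): count 23 -> -18
Final: count = -18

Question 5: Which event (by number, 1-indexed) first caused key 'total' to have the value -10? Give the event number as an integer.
Looking for first event where total becomes -10:
  event 2: total (absent) -> -10  <-- first match

Answer: 2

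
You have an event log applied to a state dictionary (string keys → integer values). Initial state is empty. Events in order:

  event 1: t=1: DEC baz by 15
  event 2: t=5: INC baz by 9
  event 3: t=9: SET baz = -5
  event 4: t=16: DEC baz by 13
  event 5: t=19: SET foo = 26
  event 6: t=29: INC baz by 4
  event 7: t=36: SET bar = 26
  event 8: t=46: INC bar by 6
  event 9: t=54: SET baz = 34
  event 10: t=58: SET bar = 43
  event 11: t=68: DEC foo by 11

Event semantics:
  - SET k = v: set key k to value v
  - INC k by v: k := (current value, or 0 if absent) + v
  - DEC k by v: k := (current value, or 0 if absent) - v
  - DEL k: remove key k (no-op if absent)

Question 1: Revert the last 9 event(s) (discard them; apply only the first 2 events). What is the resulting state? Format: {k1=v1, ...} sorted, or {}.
Answer: {baz=-6}

Derivation:
Keep first 2 events (discard last 9):
  after event 1 (t=1: DEC baz by 15): {baz=-15}
  after event 2 (t=5: INC baz by 9): {baz=-6}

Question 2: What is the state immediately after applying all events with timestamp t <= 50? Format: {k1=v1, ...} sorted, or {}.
Apply events with t <= 50 (8 events):
  after event 1 (t=1: DEC baz by 15): {baz=-15}
  after event 2 (t=5: INC baz by 9): {baz=-6}
  after event 3 (t=9: SET baz = -5): {baz=-5}
  after event 4 (t=16: DEC baz by 13): {baz=-18}
  after event 5 (t=19: SET foo = 26): {baz=-18, foo=26}
  after event 6 (t=29: INC baz by 4): {baz=-14, foo=26}
  after event 7 (t=36: SET bar = 26): {bar=26, baz=-14, foo=26}
  after event 8 (t=46: INC bar by 6): {bar=32, baz=-14, foo=26}

Answer: {bar=32, baz=-14, foo=26}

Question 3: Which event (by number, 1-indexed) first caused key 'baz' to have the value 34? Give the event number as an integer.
Answer: 9

Derivation:
Looking for first event where baz becomes 34:
  event 1: baz = -15
  event 2: baz = -6
  event 3: baz = -5
  event 4: baz = -18
  event 5: baz = -18
  event 6: baz = -14
  event 7: baz = -14
  event 8: baz = -14
  event 9: baz -14 -> 34  <-- first match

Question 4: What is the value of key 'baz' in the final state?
Answer: 34

Derivation:
Track key 'baz' through all 11 events:
  event 1 (t=1: DEC baz by 15): baz (absent) -> -15
  event 2 (t=5: INC baz by 9): baz -15 -> -6
  event 3 (t=9: SET baz = -5): baz -6 -> -5
  event 4 (t=16: DEC baz by 13): baz -5 -> -18
  event 5 (t=19: SET foo = 26): baz unchanged
  event 6 (t=29: INC baz by 4): baz -18 -> -14
  event 7 (t=36: SET bar = 26): baz unchanged
  event 8 (t=46: INC bar by 6): baz unchanged
  event 9 (t=54: SET baz = 34): baz -14 -> 34
  event 10 (t=58: SET bar = 43): baz unchanged
  event 11 (t=68: DEC foo by 11): baz unchanged
Final: baz = 34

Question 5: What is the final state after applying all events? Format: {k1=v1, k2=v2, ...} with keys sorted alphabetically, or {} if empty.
  after event 1 (t=1: DEC baz by 15): {baz=-15}
  after event 2 (t=5: INC baz by 9): {baz=-6}
  after event 3 (t=9: SET baz = -5): {baz=-5}
  after event 4 (t=16: DEC baz by 13): {baz=-18}
  after event 5 (t=19: SET foo = 26): {baz=-18, foo=26}
  after event 6 (t=29: INC baz by 4): {baz=-14, foo=26}
  after event 7 (t=36: SET bar = 26): {bar=26, baz=-14, foo=26}
  after event 8 (t=46: INC bar by 6): {bar=32, baz=-14, foo=26}
  after event 9 (t=54: SET baz = 34): {bar=32, baz=34, foo=26}
  after event 10 (t=58: SET bar = 43): {bar=43, baz=34, foo=26}
  after event 11 (t=68: DEC foo by 11): {bar=43, baz=34, foo=15}

Answer: {bar=43, baz=34, foo=15}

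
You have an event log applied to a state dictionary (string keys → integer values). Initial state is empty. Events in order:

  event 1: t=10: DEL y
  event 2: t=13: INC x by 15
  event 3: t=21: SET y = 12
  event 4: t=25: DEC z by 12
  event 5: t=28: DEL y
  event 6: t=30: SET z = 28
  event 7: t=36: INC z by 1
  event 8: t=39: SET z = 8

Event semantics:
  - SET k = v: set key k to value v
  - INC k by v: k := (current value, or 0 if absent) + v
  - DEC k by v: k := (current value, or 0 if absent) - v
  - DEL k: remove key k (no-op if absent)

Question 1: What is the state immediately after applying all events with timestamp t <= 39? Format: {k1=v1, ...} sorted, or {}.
Apply events with t <= 39 (8 events):
  after event 1 (t=10: DEL y): {}
  after event 2 (t=13: INC x by 15): {x=15}
  after event 3 (t=21: SET y = 12): {x=15, y=12}
  after event 4 (t=25: DEC z by 12): {x=15, y=12, z=-12}
  after event 5 (t=28: DEL y): {x=15, z=-12}
  after event 6 (t=30: SET z = 28): {x=15, z=28}
  after event 7 (t=36: INC z by 1): {x=15, z=29}
  after event 8 (t=39: SET z = 8): {x=15, z=8}

Answer: {x=15, z=8}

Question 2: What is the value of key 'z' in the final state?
Track key 'z' through all 8 events:
  event 1 (t=10: DEL y): z unchanged
  event 2 (t=13: INC x by 15): z unchanged
  event 3 (t=21: SET y = 12): z unchanged
  event 4 (t=25: DEC z by 12): z (absent) -> -12
  event 5 (t=28: DEL y): z unchanged
  event 6 (t=30: SET z = 28): z -12 -> 28
  event 7 (t=36: INC z by 1): z 28 -> 29
  event 8 (t=39: SET z = 8): z 29 -> 8
Final: z = 8

Answer: 8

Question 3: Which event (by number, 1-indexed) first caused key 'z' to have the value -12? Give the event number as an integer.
Answer: 4

Derivation:
Looking for first event where z becomes -12:
  event 4: z (absent) -> -12  <-- first match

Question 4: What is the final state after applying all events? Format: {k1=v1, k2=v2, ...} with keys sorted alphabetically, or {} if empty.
  after event 1 (t=10: DEL y): {}
  after event 2 (t=13: INC x by 15): {x=15}
  after event 3 (t=21: SET y = 12): {x=15, y=12}
  after event 4 (t=25: DEC z by 12): {x=15, y=12, z=-12}
  after event 5 (t=28: DEL y): {x=15, z=-12}
  after event 6 (t=30: SET z = 28): {x=15, z=28}
  after event 7 (t=36: INC z by 1): {x=15, z=29}
  after event 8 (t=39: SET z = 8): {x=15, z=8}

Answer: {x=15, z=8}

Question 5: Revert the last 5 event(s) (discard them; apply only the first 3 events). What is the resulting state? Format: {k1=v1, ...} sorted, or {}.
Answer: {x=15, y=12}

Derivation:
Keep first 3 events (discard last 5):
  after event 1 (t=10: DEL y): {}
  after event 2 (t=13: INC x by 15): {x=15}
  after event 3 (t=21: SET y = 12): {x=15, y=12}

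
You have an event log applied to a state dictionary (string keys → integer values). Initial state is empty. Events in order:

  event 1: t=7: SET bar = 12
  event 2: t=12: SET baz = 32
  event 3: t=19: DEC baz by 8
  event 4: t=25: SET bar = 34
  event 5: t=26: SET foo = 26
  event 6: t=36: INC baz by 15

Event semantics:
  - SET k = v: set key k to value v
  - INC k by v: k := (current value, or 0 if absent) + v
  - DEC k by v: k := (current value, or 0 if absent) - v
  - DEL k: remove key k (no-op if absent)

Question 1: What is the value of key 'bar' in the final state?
Track key 'bar' through all 6 events:
  event 1 (t=7: SET bar = 12): bar (absent) -> 12
  event 2 (t=12: SET baz = 32): bar unchanged
  event 3 (t=19: DEC baz by 8): bar unchanged
  event 4 (t=25: SET bar = 34): bar 12 -> 34
  event 5 (t=26: SET foo = 26): bar unchanged
  event 6 (t=36: INC baz by 15): bar unchanged
Final: bar = 34

Answer: 34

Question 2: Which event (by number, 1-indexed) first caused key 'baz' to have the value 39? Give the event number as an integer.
Looking for first event where baz becomes 39:
  event 2: baz = 32
  event 3: baz = 24
  event 4: baz = 24
  event 5: baz = 24
  event 6: baz 24 -> 39  <-- first match

Answer: 6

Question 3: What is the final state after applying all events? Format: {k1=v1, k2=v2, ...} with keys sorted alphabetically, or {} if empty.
  after event 1 (t=7: SET bar = 12): {bar=12}
  after event 2 (t=12: SET baz = 32): {bar=12, baz=32}
  after event 3 (t=19: DEC baz by 8): {bar=12, baz=24}
  after event 4 (t=25: SET bar = 34): {bar=34, baz=24}
  after event 5 (t=26: SET foo = 26): {bar=34, baz=24, foo=26}
  after event 6 (t=36: INC baz by 15): {bar=34, baz=39, foo=26}

Answer: {bar=34, baz=39, foo=26}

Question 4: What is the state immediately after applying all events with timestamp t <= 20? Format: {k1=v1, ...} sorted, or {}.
Answer: {bar=12, baz=24}

Derivation:
Apply events with t <= 20 (3 events):
  after event 1 (t=7: SET bar = 12): {bar=12}
  after event 2 (t=12: SET baz = 32): {bar=12, baz=32}
  after event 3 (t=19: DEC baz by 8): {bar=12, baz=24}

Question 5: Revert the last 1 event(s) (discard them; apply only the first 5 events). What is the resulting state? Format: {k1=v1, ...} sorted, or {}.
Answer: {bar=34, baz=24, foo=26}

Derivation:
Keep first 5 events (discard last 1):
  after event 1 (t=7: SET bar = 12): {bar=12}
  after event 2 (t=12: SET baz = 32): {bar=12, baz=32}
  after event 3 (t=19: DEC baz by 8): {bar=12, baz=24}
  after event 4 (t=25: SET bar = 34): {bar=34, baz=24}
  after event 5 (t=26: SET foo = 26): {bar=34, baz=24, foo=26}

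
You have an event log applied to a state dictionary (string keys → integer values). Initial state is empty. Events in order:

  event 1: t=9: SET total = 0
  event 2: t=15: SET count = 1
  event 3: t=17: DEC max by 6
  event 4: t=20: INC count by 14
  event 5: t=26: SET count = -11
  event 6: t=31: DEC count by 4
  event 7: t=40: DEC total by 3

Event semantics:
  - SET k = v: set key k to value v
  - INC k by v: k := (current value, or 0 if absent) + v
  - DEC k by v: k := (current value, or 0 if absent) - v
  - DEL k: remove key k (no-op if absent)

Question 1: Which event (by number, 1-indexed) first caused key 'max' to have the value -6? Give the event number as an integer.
Looking for first event where max becomes -6:
  event 3: max (absent) -> -6  <-- first match

Answer: 3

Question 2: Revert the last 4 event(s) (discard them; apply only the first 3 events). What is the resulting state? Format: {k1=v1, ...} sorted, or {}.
Keep first 3 events (discard last 4):
  after event 1 (t=9: SET total = 0): {total=0}
  after event 2 (t=15: SET count = 1): {count=1, total=0}
  after event 3 (t=17: DEC max by 6): {count=1, max=-6, total=0}

Answer: {count=1, max=-6, total=0}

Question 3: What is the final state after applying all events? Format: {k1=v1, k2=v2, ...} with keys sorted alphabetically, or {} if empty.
  after event 1 (t=9: SET total = 0): {total=0}
  after event 2 (t=15: SET count = 1): {count=1, total=0}
  after event 3 (t=17: DEC max by 6): {count=1, max=-6, total=0}
  after event 4 (t=20: INC count by 14): {count=15, max=-6, total=0}
  after event 5 (t=26: SET count = -11): {count=-11, max=-6, total=0}
  after event 6 (t=31: DEC count by 4): {count=-15, max=-6, total=0}
  after event 7 (t=40: DEC total by 3): {count=-15, max=-6, total=-3}

Answer: {count=-15, max=-6, total=-3}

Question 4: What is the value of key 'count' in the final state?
Track key 'count' through all 7 events:
  event 1 (t=9: SET total = 0): count unchanged
  event 2 (t=15: SET count = 1): count (absent) -> 1
  event 3 (t=17: DEC max by 6): count unchanged
  event 4 (t=20: INC count by 14): count 1 -> 15
  event 5 (t=26: SET count = -11): count 15 -> -11
  event 6 (t=31: DEC count by 4): count -11 -> -15
  event 7 (t=40: DEC total by 3): count unchanged
Final: count = -15

Answer: -15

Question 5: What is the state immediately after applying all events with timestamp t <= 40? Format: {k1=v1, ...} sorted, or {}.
Answer: {count=-15, max=-6, total=-3}

Derivation:
Apply events with t <= 40 (7 events):
  after event 1 (t=9: SET total = 0): {total=0}
  after event 2 (t=15: SET count = 1): {count=1, total=0}
  after event 3 (t=17: DEC max by 6): {count=1, max=-6, total=0}
  after event 4 (t=20: INC count by 14): {count=15, max=-6, total=0}
  after event 5 (t=26: SET count = -11): {count=-11, max=-6, total=0}
  after event 6 (t=31: DEC count by 4): {count=-15, max=-6, total=0}
  after event 7 (t=40: DEC total by 3): {count=-15, max=-6, total=-3}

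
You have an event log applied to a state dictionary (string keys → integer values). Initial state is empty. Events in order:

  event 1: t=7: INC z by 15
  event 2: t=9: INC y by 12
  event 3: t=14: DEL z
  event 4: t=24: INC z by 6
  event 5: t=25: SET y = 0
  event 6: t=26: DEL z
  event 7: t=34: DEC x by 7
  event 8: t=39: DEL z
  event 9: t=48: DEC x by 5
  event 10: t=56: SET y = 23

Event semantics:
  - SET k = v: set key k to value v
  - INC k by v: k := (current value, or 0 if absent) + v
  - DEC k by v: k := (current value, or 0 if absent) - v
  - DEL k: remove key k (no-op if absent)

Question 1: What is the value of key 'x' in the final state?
Track key 'x' through all 10 events:
  event 1 (t=7: INC z by 15): x unchanged
  event 2 (t=9: INC y by 12): x unchanged
  event 3 (t=14: DEL z): x unchanged
  event 4 (t=24: INC z by 6): x unchanged
  event 5 (t=25: SET y = 0): x unchanged
  event 6 (t=26: DEL z): x unchanged
  event 7 (t=34: DEC x by 7): x (absent) -> -7
  event 8 (t=39: DEL z): x unchanged
  event 9 (t=48: DEC x by 5): x -7 -> -12
  event 10 (t=56: SET y = 23): x unchanged
Final: x = -12

Answer: -12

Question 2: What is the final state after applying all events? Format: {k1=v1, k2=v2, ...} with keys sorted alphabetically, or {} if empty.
  after event 1 (t=7: INC z by 15): {z=15}
  after event 2 (t=9: INC y by 12): {y=12, z=15}
  after event 3 (t=14: DEL z): {y=12}
  after event 4 (t=24: INC z by 6): {y=12, z=6}
  after event 5 (t=25: SET y = 0): {y=0, z=6}
  after event 6 (t=26: DEL z): {y=0}
  after event 7 (t=34: DEC x by 7): {x=-7, y=0}
  after event 8 (t=39: DEL z): {x=-7, y=0}
  after event 9 (t=48: DEC x by 5): {x=-12, y=0}
  after event 10 (t=56: SET y = 23): {x=-12, y=23}

Answer: {x=-12, y=23}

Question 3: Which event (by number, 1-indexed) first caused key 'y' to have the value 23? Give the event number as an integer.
Looking for first event where y becomes 23:
  event 2: y = 12
  event 3: y = 12
  event 4: y = 12
  event 5: y = 0
  event 6: y = 0
  event 7: y = 0
  event 8: y = 0
  event 9: y = 0
  event 10: y 0 -> 23  <-- first match

Answer: 10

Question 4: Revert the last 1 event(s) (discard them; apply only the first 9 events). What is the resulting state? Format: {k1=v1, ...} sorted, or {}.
Keep first 9 events (discard last 1):
  after event 1 (t=7: INC z by 15): {z=15}
  after event 2 (t=9: INC y by 12): {y=12, z=15}
  after event 3 (t=14: DEL z): {y=12}
  after event 4 (t=24: INC z by 6): {y=12, z=6}
  after event 5 (t=25: SET y = 0): {y=0, z=6}
  after event 6 (t=26: DEL z): {y=0}
  after event 7 (t=34: DEC x by 7): {x=-7, y=0}
  after event 8 (t=39: DEL z): {x=-7, y=0}
  after event 9 (t=48: DEC x by 5): {x=-12, y=0}

Answer: {x=-12, y=0}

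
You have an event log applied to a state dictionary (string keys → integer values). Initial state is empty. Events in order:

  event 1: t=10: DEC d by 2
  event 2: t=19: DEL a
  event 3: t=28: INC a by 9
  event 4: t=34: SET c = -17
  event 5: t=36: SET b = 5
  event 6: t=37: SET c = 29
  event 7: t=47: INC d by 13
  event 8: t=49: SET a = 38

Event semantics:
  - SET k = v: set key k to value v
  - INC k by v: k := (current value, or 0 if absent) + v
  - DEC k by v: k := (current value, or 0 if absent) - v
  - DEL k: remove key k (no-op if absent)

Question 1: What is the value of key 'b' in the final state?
Track key 'b' through all 8 events:
  event 1 (t=10: DEC d by 2): b unchanged
  event 2 (t=19: DEL a): b unchanged
  event 3 (t=28: INC a by 9): b unchanged
  event 4 (t=34: SET c = -17): b unchanged
  event 5 (t=36: SET b = 5): b (absent) -> 5
  event 6 (t=37: SET c = 29): b unchanged
  event 7 (t=47: INC d by 13): b unchanged
  event 8 (t=49: SET a = 38): b unchanged
Final: b = 5

Answer: 5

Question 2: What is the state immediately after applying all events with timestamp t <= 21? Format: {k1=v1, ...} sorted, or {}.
Apply events with t <= 21 (2 events):
  after event 1 (t=10: DEC d by 2): {d=-2}
  after event 2 (t=19: DEL a): {d=-2}

Answer: {d=-2}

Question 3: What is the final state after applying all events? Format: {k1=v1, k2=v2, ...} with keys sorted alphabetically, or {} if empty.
  after event 1 (t=10: DEC d by 2): {d=-2}
  after event 2 (t=19: DEL a): {d=-2}
  after event 3 (t=28: INC a by 9): {a=9, d=-2}
  after event 4 (t=34: SET c = -17): {a=9, c=-17, d=-2}
  after event 5 (t=36: SET b = 5): {a=9, b=5, c=-17, d=-2}
  after event 6 (t=37: SET c = 29): {a=9, b=5, c=29, d=-2}
  after event 7 (t=47: INC d by 13): {a=9, b=5, c=29, d=11}
  after event 8 (t=49: SET a = 38): {a=38, b=5, c=29, d=11}

Answer: {a=38, b=5, c=29, d=11}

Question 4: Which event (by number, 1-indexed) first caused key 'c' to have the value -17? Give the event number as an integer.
Looking for first event where c becomes -17:
  event 4: c (absent) -> -17  <-- first match

Answer: 4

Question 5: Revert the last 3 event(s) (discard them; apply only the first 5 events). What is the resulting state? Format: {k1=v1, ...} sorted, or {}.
Answer: {a=9, b=5, c=-17, d=-2}

Derivation:
Keep first 5 events (discard last 3):
  after event 1 (t=10: DEC d by 2): {d=-2}
  after event 2 (t=19: DEL a): {d=-2}
  after event 3 (t=28: INC a by 9): {a=9, d=-2}
  after event 4 (t=34: SET c = -17): {a=9, c=-17, d=-2}
  after event 5 (t=36: SET b = 5): {a=9, b=5, c=-17, d=-2}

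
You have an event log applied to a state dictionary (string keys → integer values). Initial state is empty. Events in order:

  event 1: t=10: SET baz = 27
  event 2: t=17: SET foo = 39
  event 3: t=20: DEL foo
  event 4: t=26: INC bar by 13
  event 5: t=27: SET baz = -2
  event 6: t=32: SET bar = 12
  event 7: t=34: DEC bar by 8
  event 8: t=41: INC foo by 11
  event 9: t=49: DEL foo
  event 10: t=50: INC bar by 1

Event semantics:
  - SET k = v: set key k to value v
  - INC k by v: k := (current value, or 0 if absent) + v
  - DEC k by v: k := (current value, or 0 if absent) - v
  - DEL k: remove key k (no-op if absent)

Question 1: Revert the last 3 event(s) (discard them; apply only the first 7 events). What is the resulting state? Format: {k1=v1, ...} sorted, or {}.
Keep first 7 events (discard last 3):
  after event 1 (t=10: SET baz = 27): {baz=27}
  after event 2 (t=17: SET foo = 39): {baz=27, foo=39}
  after event 3 (t=20: DEL foo): {baz=27}
  after event 4 (t=26: INC bar by 13): {bar=13, baz=27}
  after event 5 (t=27: SET baz = -2): {bar=13, baz=-2}
  after event 6 (t=32: SET bar = 12): {bar=12, baz=-2}
  after event 7 (t=34: DEC bar by 8): {bar=4, baz=-2}

Answer: {bar=4, baz=-2}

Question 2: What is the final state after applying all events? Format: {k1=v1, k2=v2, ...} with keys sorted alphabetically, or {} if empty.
Answer: {bar=5, baz=-2}

Derivation:
  after event 1 (t=10: SET baz = 27): {baz=27}
  after event 2 (t=17: SET foo = 39): {baz=27, foo=39}
  after event 3 (t=20: DEL foo): {baz=27}
  after event 4 (t=26: INC bar by 13): {bar=13, baz=27}
  after event 5 (t=27: SET baz = -2): {bar=13, baz=-2}
  after event 6 (t=32: SET bar = 12): {bar=12, baz=-2}
  after event 7 (t=34: DEC bar by 8): {bar=4, baz=-2}
  after event 8 (t=41: INC foo by 11): {bar=4, baz=-2, foo=11}
  after event 9 (t=49: DEL foo): {bar=4, baz=-2}
  after event 10 (t=50: INC bar by 1): {bar=5, baz=-2}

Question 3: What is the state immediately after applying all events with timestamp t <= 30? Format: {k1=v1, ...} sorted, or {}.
Answer: {bar=13, baz=-2}

Derivation:
Apply events with t <= 30 (5 events):
  after event 1 (t=10: SET baz = 27): {baz=27}
  after event 2 (t=17: SET foo = 39): {baz=27, foo=39}
  after event 3 (t=20: DEL foo): {baz=27}
  after event 4 (t=26: INC bar by 13): {bar=13, baz=27}
  after event 5 (t=27: SET baz = -2): {bar=13, baz=-2}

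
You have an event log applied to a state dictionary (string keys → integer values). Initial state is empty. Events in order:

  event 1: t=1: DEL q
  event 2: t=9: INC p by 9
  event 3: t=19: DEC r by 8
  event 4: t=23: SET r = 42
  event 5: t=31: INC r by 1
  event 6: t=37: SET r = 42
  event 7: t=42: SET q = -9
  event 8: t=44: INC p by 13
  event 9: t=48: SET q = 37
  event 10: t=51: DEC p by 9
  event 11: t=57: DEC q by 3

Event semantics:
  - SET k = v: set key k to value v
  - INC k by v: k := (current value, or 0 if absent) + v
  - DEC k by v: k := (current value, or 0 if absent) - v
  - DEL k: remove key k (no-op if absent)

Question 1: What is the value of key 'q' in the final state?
Track key 'q' through all 11 events:
  event 1 (t=1: DEL q): q (absent) -> (absent)
  event 2 (t=9: INC p by 9): q unchanged
  event 3 (t=19: DEC r by 8): q unchanged
  event 4 (t=23: SET r = 42): q unchanged
  event 5 (t=31: INC r by 1): q unchanged
  event 6 (t=37: SET r = 42): q unchanged
  event 7 (t=42: SET q = -9): q (absent) -> -9
  event 8 (t=44: INC p by 13): q unchanged
  event 9 (t=48: SET q = 37): q -9 -> 37
  event 10 (t=51: DEC p by 9): q unchanged
  event 11 (t=57: DEC q by 3): q 37 -> 34
Final: q = 34

Answer: 34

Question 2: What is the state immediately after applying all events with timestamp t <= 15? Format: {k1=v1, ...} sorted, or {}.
Answer: {p=9}

Derivation:
Apply events with t <= 15 (2 events):
  after event 1 (t=1: DEL q): {}
  after event 2 (t=9: INC p by 9): {p=9}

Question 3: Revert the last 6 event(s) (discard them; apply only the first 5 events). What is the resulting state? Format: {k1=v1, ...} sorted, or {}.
Answer: {p=9, r=43}

Derivation:
Keep first 5 events (discard last 6):
  after event 1 (t=1: DEL q): {}
  after event 2 (t=9: INC p by 9): {p=9}
  after event 3 (t=19: DEC r by 8): {p=9, r=-8}
  after event 4 (t=23: SET r = 42): {p=9, r=42}
  after event 5 (t=31: INC r by 1): {p=9, r=43}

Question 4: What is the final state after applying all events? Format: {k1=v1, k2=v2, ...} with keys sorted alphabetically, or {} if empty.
Answer: {p=13, q=34, r=42}

Derivation:
  after event 1 (t=1: DEL q): {}
  after event 2 (t=9: INC p by 9): {p=9}
  after event 3 (t=19: DEC r by 8): {p=9, r=-8}
  after event 4 (t=23: SET r = 42): {p=9, r=42}
  after event 5 (t=31: INC r by 1): {p=9, r=43}
  after event 6 (t=37: SET r = 42): {p=9, r=42}
  after event 7 (t=42: SET q = -9): {p=9, q=-9, r=42}
  after event 8 (t=44: INC p by 13): {p=22, q=-9, r=42}
  after event 9 (t=48: SET q = 37): {p=22, q=37, r=42}
  after event 10 (t=51: DEC p by 9): {p=13, q=37, r=42}
  after event 11 (t=57: DEC q by 3): {p=13, q=34, r=42}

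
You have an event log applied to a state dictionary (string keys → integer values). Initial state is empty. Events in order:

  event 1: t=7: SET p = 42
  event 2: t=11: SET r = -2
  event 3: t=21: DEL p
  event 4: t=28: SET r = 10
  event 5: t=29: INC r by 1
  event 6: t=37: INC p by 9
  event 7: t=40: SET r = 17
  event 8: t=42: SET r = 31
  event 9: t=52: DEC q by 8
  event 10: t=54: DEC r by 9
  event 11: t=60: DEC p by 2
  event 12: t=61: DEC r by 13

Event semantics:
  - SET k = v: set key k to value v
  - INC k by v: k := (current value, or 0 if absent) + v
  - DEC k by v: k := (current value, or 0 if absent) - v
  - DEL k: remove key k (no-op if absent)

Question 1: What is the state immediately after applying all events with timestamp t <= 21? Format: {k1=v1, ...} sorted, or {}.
Apply events with t <= 21 (3 events):
  after event 1 (t=7: SET p = 42): {p=42}
  after event 2 (t=11: SET r = -2): {p=42, r=-2}
  after event 3 (t=21: DEL p): {r=-2}

Answer: {r=-2}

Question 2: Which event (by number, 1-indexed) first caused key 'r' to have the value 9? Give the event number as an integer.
Answer: 12

Derivation:
Looking for first event where r becomes 9:
  event 2: r = -2
  event 3: r = -2
  event 4: r = 10
  event 5: r = 11
  event 6: r = 11
  event 7: r = 17
  event 8: r = 31
  event 9: r = 31
  event 10: r = 22
  event 11: r = 22
  event 12: r 22 -> 9  <-- first match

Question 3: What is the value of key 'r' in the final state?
Answer: 9

Derivation:
Track key 'r' through all 12 events:
  event 1 (t=7: SET p = 42): r unchanged
  event 2 (t=11: SET r = -2): r (absent) -> -2
  event 3 (t=21: DEL p): r unchanged
  event 4 (t=28: SET r = 10): r -2 -> 10
  event 5 (t=29: INC r by 1): r 10 -> 11
  event 6 (t=37: INC p by 9): r unchanged
  event 7 (t=40: SET r = 17): r 11 -> 17
  event 8 (t=42: SET r = 31): r 17 -> 31
  event 9 (t=52: DEC q by 8): r unchanged
  event 10 (t=54: DEC r by 9): r 31 -> 22
  event 11 (t=60: DEC p by 2): r unchanged
  event 12 (t=61: DEC r by 13): r 22 -> 9
Final: r = 9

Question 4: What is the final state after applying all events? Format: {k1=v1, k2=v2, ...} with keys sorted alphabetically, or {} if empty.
Answer: {p=7, q=-8, r=9}

Derivation:
  after event 1 (t=7: SET p = 42): {p=42}
  after event 2 (t=11: SET r = -2): {p=42, r=-2}
  after event 3 (t=21: DEL p): {r=-2}
  after event 4 (t=28: SET r = 10): {r=10}
  after event 5 (t=29: INC r by 1): {r=11}
  after event 6 (t=37: INC p by 9): {p=9, r=11}
  after event 7 (t=40: SET r = 17): {p=9, r=17}
  after event 8 (t=42: SET r = 31): {p=9, r=31}
  after event 9 (t=52: DEC q by 8): {p=9, q=-8, r=31}
  after event 10 (t=54: DEC r by 9): {p=9, q=-8, r=22}
  after event 11 (t=60: DEC p by 2): {p=7, q=-8, r=22}
  after event 12 (t=61: DEC r by 13): {p=7, q=-8, r=9}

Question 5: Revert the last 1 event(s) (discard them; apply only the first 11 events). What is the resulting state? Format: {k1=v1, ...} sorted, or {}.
Answer: {p=7, q=-8, r=22}

Derivation:
Keep first 11 events (discard last 1):
  after event 1 (t=7: SET p = 42): {p=42}
  after event 2 (t=11: SET r = -2): {p=42, r=-2}
  after event 3 (t=21: DEL p): {r=-2}
  after event 4 (t=28: SET r = 10): {r=10}
  after event 5 (t=29: INC r by 1): {r=11}
  after event 6 (t=37: INC p by 9): {p=9, r=11}
  after event 7 (t=40: SET r = 17): {p=9, r=17}
  after event 8 (t=42: SET r = 31): {p=9, r=31}
  after event 9 (t=52: DEC q by 8): {p=9, q=-8, r=31}
  after event 10 (t=54: DEC r by 9): {p=9, q=-8, r=22}
  after event 11 (t=60: DEC p by 2): {p=7, q=-8, r=22}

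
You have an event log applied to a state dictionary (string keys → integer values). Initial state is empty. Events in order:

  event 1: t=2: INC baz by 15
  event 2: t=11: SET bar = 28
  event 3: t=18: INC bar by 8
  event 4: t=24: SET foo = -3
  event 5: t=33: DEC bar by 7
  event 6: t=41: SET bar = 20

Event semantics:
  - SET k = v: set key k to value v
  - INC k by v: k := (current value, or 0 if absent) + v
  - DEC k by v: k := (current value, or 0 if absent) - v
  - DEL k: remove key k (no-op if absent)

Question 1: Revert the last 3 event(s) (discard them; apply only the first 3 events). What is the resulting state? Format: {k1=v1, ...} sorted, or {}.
Keep first 3 events (discard last 3):
  after event 1 (t=2: INC baz by 15): {baz=15}
  after event 2 (t=11: SET bar = 28): {bar=28, baz=15}
  after event 3 (t=18: INC bar by 8): {bar=36, baz=15}

Answer: {bar=36, baz=15}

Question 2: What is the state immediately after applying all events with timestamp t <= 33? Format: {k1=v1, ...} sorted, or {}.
Apply events with t <= 33 (5 events):
  after event 1 (t=2: INC baz by 15): {baz=15}
  after event 2 (t=11: SET bar = 28): {bar=28, baz=15}
  after event 3 (t=18: INC bar by 8): {bar=36, baz=15}
  after event 4 (t=24: SET foo = -3): {bar=36, baz=15, foo=-3}
  after event 5 (t=33: DEC bar by 7): {bar=29, baz=15, foo=-3}

Answer: {bar=29, baz=15, foo=-3}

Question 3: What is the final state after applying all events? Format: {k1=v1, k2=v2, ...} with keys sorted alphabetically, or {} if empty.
Answer: {bar=20, baz=15, foo=-3}

Derivation:
  after event 1 (t=2: INC baz by 15): {baz=15}
  after event 2 (t=11: SET bar = 28): {bar=28, baz=15}
  after event 3 (t=18: INC bar by 8): {bar=36, baz=15}
  after event 4 (t=24: SET foo = -3): {bar=36, baz=15, foo=-3}
  after event 5 (t=33: DEC bar by 7): {bar=29, baz=15, foo=-3}
  after event 6 (t=41: SET bar = 20): {bar=20, baz=15, foo=-3}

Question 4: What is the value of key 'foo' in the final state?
Track key 'foo' through all 6 events:
  event 1 (t=2: INC baz by 15): foo unchanged
  event 2 (t=11: SET bar = 28): foo unchanged
  event 3 (t=18: INC bar by 8): foo unchanged
  event 4 (t=24: SET foo = -3): foo (absent) -> -3
  event 5 (t=33: DEC bar by 7): foo unchanged
  event 6 (t=41: SET bar = 20): foo unchanged
Final: foo = -3

Answer: -3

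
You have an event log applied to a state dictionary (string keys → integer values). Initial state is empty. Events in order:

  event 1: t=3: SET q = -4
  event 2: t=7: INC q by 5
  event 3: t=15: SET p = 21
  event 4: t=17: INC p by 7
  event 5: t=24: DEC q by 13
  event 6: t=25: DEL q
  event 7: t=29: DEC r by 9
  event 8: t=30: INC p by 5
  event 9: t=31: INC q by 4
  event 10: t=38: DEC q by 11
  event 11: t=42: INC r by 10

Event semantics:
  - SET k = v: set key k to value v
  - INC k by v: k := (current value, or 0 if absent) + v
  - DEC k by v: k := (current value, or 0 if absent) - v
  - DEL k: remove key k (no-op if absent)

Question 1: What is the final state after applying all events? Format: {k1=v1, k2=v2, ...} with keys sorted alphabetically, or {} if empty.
  after event 1 (t=3: SET q = -4): {q=-4}
  after event 2 (t=7: INC q by 5): {q=1}
  after event 3 (t=15: SET p = 21): {p=21, q=1}
  after event 4 (t=17: INC p by 7): {p=28, q=1}
  after event 5 (t=24: DEC q by 13): {p=28, q=-12}
  after event 6 (t=25: DEL q): {p=28}
  after event 7 (t=29: DEC r by 9): {p=28, r=-9}
  after event 8 (t=30: INC p by 5): {p=33, r=-9}
  after event 9 (t=31: INC q by 4): {p=33, q=4, r=-9}
  after event 10 (t=38: DEC q by 11): {p=33, q=-7, r=-9}
  after event 11 (t=42: INC r by 10): {p=33, q=-7, r=1}

Answer: {p=33, q=-7, r=1}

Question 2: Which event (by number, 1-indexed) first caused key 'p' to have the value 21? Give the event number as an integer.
Answer: 3

Derivation:
Looking for first event where p becomes 21:
  event 3: p (absent) -> 21  <-- first match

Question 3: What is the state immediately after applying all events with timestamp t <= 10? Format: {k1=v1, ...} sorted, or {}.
Answer: {q=1}

Derivation:
Apply events with t <= 10 (2 events):
  after event 1 (t=3: SET q = -4): {q=-4}
  after event 2 (t=7: INC q by 5): {q=1}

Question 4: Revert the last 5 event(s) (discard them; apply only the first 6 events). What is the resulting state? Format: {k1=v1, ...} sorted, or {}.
Answer: {p=28}

Derivation:
Keep first 6 events (discard last 5):
  after event 1 (t=3: SET q = -4): {q=-4}
  after event 2 (t=7: INC q by 5): {q=1}
  after event 3 (t=15: SET p = 21): {p=21, q=1}
  after event 4 (t=17: INC p by 7): {p=28, q=1}
  after event 5 (t=24: DEC q by 13): {p=28, q=-12}
  after event 6 (t=25: DEL q): {p=28}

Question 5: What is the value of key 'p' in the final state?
Track key 'p' through all 11 events:
  event 1 (t=3: SET q = -4): p unchanged
  event 2 (t=7: INC q by 5): p unchanged
  event 3 (t=15: SET p = 21): p (absent) -> 21
  event 4 (t=17: INC p by 7): p 21 -> 28
  event 5 (t=24: DEC q by 13): p unchanged
  event 6 (t=25: DEL q): p unchanged
  event 7 (t=29: DEC r by 9): p unchanged
  event 8 (t=30: INC p by 5): p 28 -> 33
  event 9 (t=31: INC q by 4): p unchanged
  event 10 (t=38: DEC q by 11): p unchanged
  event 11 (t=42: INC r by 10): p unchanged
Final: p = 33

Answer: 33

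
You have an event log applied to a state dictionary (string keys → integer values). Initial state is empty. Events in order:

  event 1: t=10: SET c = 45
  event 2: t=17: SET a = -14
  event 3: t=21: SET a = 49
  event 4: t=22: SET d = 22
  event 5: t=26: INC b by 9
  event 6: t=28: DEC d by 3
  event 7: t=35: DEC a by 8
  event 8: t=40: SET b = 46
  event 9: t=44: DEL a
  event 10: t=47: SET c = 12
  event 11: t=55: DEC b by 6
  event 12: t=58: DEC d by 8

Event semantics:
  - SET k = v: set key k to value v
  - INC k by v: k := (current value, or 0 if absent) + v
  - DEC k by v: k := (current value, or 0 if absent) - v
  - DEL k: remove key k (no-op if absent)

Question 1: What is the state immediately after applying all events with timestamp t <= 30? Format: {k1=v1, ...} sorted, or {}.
Answer: {a=49, b=9, c=45, d=19}

Derivation:
Apply events with t <= 30 (6 events):
  after event 1 (t=10: SET c = 45): {c=45}
  after event 2 (t=17: SET a = -14): {a=-14, c=45}
  after event 3 (t=21: SET a = 49): {a=49, c=45}
  after event 4 (t=22: SET d = 22): {a=49, c=45, d=22}
  after event 5 (t=26: INC b by 9): {a=49, b=9, c=45, d=22}
  after event 6 (t=28: DEC d by 3): {a=49, b=9, c=45, d=19}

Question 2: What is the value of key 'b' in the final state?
Track key 'b' through all 12 events:
  event 1 (t=10: SET c = 45): b unchanged
  event 2 (t=17: SET a = -14): b unchanged
  event 3 (t=21: SET a = 49): b unchanged
  event 4 (t=22: SET d = 22): b unchanged
  event 5 (t=26: INC b by 9): b (absent) -> 9
  event 6 (t=28: DEC d by 3): b unchanged
  event 7 (t=35: DEC a by 8): b unchanged
  event 8 (t=40: SET b = 46): b 9 -> 46
  event 9 (t=44: DEL a): b unchanged
  event 10 (t=47: SET c = 12): b unchanged
  event 11 (t=55: DEC b by 6): b 46 -> 40
  event 12 (t=58: DEC d by 8): b unchanged
Final: b = 40

Answer: 40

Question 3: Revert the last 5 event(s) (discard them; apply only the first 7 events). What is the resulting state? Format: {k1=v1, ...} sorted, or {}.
Answer: {a=41, b=9, c=45, d=19}

Derivation:
Keep first 7 events (discard last 5):
  after event 1 (t=10: SET c = 45): {c=45}
  after event 2 (t=17: SET a = -14): {a=-14, c=45}
  after event 3 (t=21: SET a = 49): {a=49, c=45}
  after event 4 (t=22: SET d = 22): {a=49, c=45, d=22}
  after event 5 (t=26: INC b by 9): {a=49, b=9, c=45, d=22}
  after event 6 (t=28: DEC d by 3): {a=49, b=9, c=45, d=19}
  after event 7 (t=35: DEC a by 8): {a=41, b=9, c=45, d=19}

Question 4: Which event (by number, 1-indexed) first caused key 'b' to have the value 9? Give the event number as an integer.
Looking for first event where b becomes 9:
  event 5: b (absent) -> 9  <-- first match

Answer: 5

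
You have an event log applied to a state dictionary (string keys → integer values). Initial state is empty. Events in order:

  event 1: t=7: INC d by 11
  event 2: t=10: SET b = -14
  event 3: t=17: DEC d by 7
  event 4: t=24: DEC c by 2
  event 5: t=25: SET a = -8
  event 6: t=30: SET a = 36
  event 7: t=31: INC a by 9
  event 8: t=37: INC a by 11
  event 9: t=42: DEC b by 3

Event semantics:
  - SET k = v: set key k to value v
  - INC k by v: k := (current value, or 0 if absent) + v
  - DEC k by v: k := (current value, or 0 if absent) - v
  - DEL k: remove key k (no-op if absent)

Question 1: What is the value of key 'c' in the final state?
Answer: -2

Derivation:
Track key 'c' through all 9 events:
  event 1 (t=7: INC d by 11): c unchanged
  event 2 (t=10: SET b = -14): c unchanged
  event 3 (t=17: DEC d by 7): c unchanged
  event 4 (t=24: DEC c by 2): c (absent) -> -2
  event 5 (t=25: SET a = -8): c unchanged
  event 6 (t=30: SET a = 36): c unchanged
  event 7 (t=31: INC a by 9): c unchanged
  event 8 (t=37: INC a by 11): c unchanged
  event 9 (t=42: DEC b by 3): c unchanged
Final: c = -2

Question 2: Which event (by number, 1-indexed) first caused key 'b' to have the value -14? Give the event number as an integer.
Answer: 2

Derivation:
Looking for first event where b becomes -14:
  event 2: b (absent) -> -14  <-- first match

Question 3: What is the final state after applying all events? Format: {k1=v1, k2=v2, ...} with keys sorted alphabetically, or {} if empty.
  after event 1 (t=7: INC d by 11): {d=11}
  after event 2 (t=10: SET b = -14): {b=-14, d=11}
  after event 3 (t=17: DEC d by 7): {b=-14, d=4}
  after event 4 (t=24: DEC c by 2): {b=-14, c=-2, d=4}
  after event 5 (t=25: SET a = -8): {a=-8, b=-14, c=-2, d=4}
  after event 6 (t=30: SET a = 36): {a=36, b=-14, c=-2, d=4}
  after event 7 (t=31: INC a by 9): {a=45, b=-14, c=-2, d=4}
  after event 8 (t=37: INC a by 11): {a=56, b=-14, c=-2, d=4}
  after event 9 (t=42: DEC b by 3): {a=56, b=-17, c=-2, d=4}

Answer: {a=56, b=-17, c=-2, d=4}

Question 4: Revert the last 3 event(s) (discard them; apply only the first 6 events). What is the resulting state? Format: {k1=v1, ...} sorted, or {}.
Keep first 6 events (discard last 3):
  after event 1 (t=7: INC d by 11): {d=11}
  after event 2 (t=10: SET b = -14): {b=-14, d=11}
  after event 3 (t=17: DEC d by 7): {b=-14, d=4}
  after event 4 (t=24: DEC c by 2): {b=-14, c=-2, d=4}
  after event 5 (t=25: SET a = -8): {a=-8, b=-14, c=-2, d=4}
  after event 6 (t=30: SET a = 36): {a=36, b=-14, c=-2, d=4}

Answer: {a=36, b=-14, c=-2, d=4}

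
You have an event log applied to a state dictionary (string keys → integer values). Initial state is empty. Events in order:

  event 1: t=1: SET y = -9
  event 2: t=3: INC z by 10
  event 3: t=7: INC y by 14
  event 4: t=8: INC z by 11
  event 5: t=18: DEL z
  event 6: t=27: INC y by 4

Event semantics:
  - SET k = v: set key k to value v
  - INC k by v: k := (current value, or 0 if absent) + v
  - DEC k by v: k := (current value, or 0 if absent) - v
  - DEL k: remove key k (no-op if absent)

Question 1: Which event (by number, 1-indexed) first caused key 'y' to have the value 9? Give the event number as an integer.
Answer: 6

Derivation:
Looking for first event where y becomes 9:
  event 1: y = -9
  event 2: y = -9
  event 3: y = 5
  event 4: y = 5
  event 5: y = 5
  event 6: y 5 -> 9  <-- first match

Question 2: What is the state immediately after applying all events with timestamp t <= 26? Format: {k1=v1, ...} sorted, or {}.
Apply events with t <= 26 (5 events):
  after event 1 (t=1: SET y = -9): {y=-9}
  after event 2 (t=3: INC z by 10): {y=-9, z=10}
  after event 3 (t=7: INC y by 14): {y=5, z=10}
  after event 4 (t=8: INC z by 11): {y=5, z=21}
  after event 5 (t=18: DEL z): {y=5}

Answer: {y=5}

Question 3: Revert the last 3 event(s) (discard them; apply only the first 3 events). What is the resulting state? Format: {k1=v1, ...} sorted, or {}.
Keep first 3 events (discard last 3):
  after event 1 (t=1: SET y = -9): {y=-9}
  after event 2 (t=3: INC z by 10): {y=-9, z=10}
  after event 3 (t=7: INC y by 14): {y=5, z=10}

Answer: {y=5, z=10}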